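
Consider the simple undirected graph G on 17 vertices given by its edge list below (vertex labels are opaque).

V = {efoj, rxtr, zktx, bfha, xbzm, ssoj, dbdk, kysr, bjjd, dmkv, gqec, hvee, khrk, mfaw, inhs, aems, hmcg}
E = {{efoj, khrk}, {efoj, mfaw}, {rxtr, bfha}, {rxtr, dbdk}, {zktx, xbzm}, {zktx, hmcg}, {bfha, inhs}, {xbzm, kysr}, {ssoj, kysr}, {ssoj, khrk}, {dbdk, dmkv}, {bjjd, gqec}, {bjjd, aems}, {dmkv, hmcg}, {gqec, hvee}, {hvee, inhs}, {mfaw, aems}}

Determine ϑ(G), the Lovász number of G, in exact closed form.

N(gqec) = {bjjd, hvee}, |N(gqec)| = 2.
deg(hvee) = 2; N(hvee) = {gqec, inhs}.
deg(zktx) = 2; N(zktx) = {xbzm, hmcg}.
deg(dmkv) = 2; N(dmkv) = {dbdk, hmcg}.
2-regular, N=17; connected 2-regular on 17 ⇒ C_{17}.
The 9 distinct eigenvalues: [2.0, 1.864944, 1.478018, 0.891477, 0.184537, -0.547326, -1.205269, -1.700434, -1.965946].
λ_max=2, λ_min=-2*cos(pi/17); ϑ = −17·λ_min/(λ_max−λ_min) = 17*cos(pi/17)/(cos(pi/17) + 1).
Numerically 8.42701.
Sandwich: α(G)=8 ≤ ϑ(G)=17*cos(pi/17)/(cos(pi/17) + 1) ≤ χ(Ḡ)=9 (both strict).

17*cos(pi/17)/(cos(pi/17) + 1)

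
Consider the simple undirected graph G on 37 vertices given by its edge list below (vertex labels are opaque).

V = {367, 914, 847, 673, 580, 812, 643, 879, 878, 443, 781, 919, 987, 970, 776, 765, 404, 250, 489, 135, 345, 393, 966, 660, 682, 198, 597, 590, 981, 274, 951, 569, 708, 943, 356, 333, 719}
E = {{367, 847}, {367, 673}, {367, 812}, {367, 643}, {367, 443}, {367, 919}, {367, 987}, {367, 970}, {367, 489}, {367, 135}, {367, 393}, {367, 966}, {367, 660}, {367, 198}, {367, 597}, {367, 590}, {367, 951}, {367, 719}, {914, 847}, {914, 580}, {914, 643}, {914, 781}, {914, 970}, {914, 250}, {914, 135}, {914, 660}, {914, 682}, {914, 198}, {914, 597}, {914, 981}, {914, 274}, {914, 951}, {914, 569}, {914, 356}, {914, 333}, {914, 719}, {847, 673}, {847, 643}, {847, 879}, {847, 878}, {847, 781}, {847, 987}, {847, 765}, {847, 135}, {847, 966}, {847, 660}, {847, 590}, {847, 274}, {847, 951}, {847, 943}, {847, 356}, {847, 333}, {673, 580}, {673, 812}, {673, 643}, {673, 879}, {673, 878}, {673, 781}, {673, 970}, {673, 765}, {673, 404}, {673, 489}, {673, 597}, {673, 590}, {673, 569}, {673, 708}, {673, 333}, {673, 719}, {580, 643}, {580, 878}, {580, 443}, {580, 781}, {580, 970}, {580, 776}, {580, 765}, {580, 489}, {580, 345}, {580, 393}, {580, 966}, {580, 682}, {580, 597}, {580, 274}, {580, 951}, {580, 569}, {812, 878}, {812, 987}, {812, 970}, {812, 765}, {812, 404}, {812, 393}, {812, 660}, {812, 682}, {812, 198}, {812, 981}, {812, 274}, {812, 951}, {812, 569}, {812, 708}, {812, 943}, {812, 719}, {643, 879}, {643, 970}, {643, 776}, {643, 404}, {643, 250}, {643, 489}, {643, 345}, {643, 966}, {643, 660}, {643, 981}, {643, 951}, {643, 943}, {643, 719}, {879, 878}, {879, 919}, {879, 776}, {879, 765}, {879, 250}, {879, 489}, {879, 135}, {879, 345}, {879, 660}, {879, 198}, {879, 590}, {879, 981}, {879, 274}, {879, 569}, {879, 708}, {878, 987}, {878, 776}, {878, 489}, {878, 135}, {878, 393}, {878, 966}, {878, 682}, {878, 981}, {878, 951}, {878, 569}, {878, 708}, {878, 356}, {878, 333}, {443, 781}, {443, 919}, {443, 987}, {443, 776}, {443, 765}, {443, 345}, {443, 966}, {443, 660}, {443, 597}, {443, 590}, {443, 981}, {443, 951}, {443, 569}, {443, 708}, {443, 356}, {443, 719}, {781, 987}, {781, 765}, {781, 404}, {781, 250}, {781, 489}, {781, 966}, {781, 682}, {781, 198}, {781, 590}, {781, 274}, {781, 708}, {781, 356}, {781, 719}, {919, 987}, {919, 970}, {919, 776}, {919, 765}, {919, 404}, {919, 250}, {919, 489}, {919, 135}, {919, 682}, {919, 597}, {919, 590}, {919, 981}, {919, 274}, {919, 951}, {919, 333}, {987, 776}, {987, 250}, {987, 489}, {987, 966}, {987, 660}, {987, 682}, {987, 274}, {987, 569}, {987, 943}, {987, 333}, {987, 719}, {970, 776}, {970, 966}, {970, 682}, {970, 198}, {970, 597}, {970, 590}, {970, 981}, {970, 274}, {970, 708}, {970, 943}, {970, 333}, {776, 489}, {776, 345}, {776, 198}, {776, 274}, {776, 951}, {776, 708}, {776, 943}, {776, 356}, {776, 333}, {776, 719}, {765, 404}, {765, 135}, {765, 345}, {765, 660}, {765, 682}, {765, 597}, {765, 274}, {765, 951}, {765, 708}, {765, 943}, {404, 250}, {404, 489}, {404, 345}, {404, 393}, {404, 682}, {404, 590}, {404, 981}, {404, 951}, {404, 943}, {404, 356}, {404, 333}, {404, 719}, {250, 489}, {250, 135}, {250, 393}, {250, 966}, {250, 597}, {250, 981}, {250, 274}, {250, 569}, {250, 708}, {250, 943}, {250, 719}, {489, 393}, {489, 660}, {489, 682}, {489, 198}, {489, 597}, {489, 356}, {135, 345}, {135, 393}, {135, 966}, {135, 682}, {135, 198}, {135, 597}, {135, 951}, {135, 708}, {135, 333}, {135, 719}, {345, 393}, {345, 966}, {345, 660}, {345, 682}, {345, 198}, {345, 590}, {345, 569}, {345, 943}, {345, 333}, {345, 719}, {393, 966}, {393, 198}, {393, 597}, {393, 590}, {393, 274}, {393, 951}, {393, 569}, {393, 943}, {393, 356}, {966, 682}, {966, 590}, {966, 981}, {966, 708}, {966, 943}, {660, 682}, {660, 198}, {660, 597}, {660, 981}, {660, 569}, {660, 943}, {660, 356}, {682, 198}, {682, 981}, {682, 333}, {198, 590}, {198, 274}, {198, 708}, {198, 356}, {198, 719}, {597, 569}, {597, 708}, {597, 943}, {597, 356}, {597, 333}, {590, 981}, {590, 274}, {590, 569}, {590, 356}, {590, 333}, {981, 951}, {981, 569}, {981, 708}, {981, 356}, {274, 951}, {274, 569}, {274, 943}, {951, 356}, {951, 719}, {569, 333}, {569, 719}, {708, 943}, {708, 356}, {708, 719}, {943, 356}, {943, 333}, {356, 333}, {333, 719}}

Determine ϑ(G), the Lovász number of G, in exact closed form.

sqrt(37)

N(776) = {580, 643, 879, 878, 443, 919, 987, 970, 489, 345, 198, 274, 951, 708, 943, 356, 333, 719}, |N(776)| = 18.
N(719) = {367, 914, 673, 812, 643, 443, 781, 987, 776, 404, 250, 135, 345, 198, 951, 569, 708, 333}, |N(719)| = 18.
deg(345) = 18; N(345) = {580, 643, 879, 443, 776, 765, 404, 135, 393, 966, 660, 682, 198, 590, 569, 943, 333, 719}.
N(198) = {367, 914, 812, 879, 781, 970, 776, 489, 135, 345, 393, 660, 682, 590, 274, 708, 356, 719}, |N(198)| = 18.
G on 37 vertices is 18-regular; strongly regular (37,18,8,9).
Distinct eigenvalues (to 6 d.p.): [18.0, 2.541381, -3.541381].
With N=37: ϑ(G) = 37·(-(-sqrt(37)/2 - 1/2))/(18−(-sqrt(37)/2 - 1/2)) = sqrt(37).
≈ 6.08276253 (to 8 d.p.).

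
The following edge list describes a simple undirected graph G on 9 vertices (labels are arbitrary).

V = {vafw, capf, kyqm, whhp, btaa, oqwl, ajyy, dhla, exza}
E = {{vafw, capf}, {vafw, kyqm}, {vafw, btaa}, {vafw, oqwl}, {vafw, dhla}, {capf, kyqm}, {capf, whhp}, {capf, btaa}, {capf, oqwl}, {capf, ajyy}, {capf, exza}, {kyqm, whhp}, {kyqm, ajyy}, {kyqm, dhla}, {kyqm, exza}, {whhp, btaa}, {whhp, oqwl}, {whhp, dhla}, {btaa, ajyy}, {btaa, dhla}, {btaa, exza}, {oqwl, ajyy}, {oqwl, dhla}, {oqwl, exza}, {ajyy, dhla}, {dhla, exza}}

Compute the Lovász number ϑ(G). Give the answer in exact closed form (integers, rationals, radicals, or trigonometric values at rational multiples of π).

deg(btaa) = 6; N(btaa) = {vafw, capf, whhp, ajyy, dhla, exza}.
deg(capf) = 7; N(capf) = {vafw, kyqm, whhp, btaa, oqwl, ajyy, exza}.
deg(ajyy) = 5; N(ajyy) = {capf, kyqm, btaa, oqwl, dhla}.
N(vafw) = {capf, kyqm, btaa, oqwl, dhla}, |N(vafw)| = 5.
G = K_{4,3,2}: α = 4 = χ(Ḡ), so ϑ = 4.
ϑ(G) ≈ 4.0000000.
Sandwich: α(G)=4 ≤ ϑ(G)=4 ≤ χ(Ḡ)=4 (collapsed).

4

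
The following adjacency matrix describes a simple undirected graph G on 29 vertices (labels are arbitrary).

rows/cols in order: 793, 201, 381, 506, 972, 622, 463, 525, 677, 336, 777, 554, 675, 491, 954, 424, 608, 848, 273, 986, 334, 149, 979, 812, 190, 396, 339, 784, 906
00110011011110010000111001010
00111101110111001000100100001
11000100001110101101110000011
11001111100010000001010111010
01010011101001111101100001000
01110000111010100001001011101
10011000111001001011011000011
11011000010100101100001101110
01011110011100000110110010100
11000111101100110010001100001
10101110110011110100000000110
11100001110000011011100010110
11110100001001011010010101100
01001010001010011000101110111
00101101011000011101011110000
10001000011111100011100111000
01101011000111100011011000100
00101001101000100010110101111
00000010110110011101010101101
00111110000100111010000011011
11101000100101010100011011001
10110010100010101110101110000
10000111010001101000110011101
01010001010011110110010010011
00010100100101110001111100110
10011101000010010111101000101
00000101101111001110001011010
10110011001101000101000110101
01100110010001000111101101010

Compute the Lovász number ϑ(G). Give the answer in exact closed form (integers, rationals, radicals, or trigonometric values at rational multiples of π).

sqrt(29)

deg(506) = 14; N(506) = {793, 201, 972, 622, 463, 525, 677, 675, 986, 149, 812, 190, 396, 784}.
N(554) = {793, 201, 381, 525, 677, 336, 424, 608, 273, 986, 334, 190, 339, 784}, |N(554)| = 14.
Vertex 491 has 14 neighbors: 201, 972, 463, 777, 675, 424, 608, 334, 979, 812, 190, 339, 784, 906.
N(525) = {793, 201, 506, 972, 336, 554, 954, 608, 848, 979, 812, 396, 339, 784}, |N(525)| = 14.
deg(v) = 14 for all v (|V|=29); SR(29,14,6,7) — a Paley graph.
A has 3 distinct eigenvalues ≈ [14.0, 2.1926, -3.1926].
Lovász: ϑ = −29(-sqrt(29)/2 - 1/2)/(14+-(-sqrt(29)/2 - 1/2)) = sqrt(29).
Numerically 5.38516.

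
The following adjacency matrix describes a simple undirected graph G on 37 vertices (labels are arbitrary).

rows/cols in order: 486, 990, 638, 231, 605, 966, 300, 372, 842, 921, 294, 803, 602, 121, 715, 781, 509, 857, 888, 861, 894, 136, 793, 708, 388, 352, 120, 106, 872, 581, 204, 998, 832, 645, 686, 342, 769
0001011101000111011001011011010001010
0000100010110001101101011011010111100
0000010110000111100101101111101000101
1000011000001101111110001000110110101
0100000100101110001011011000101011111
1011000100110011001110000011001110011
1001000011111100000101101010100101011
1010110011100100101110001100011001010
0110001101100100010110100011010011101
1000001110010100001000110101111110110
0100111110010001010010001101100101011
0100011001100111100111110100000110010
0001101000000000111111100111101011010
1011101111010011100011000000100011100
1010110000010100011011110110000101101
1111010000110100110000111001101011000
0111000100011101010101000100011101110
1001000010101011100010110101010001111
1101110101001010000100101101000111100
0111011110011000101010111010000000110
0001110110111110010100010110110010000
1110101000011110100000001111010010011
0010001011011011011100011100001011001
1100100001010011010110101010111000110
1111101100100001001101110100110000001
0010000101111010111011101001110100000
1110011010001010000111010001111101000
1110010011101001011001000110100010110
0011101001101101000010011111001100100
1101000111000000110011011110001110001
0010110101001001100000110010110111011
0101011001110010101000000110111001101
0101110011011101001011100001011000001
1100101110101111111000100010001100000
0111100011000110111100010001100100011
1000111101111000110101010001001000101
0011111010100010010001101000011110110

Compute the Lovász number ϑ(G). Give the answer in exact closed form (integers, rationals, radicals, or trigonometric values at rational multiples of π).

deg(781) = 18; N(781) = {486, 990, 638, 231, 966, 294, 803, 121, 509, 857, 793, 708, 388, 106, 872, 204, 832, 645}.
Vertex 136 has 18 neighbors: 486, 990, 638, 605, 300, 803, 602, 121, 715, 509, 388, 352, 120, 106, 581, 832, 342, 769.
deg(894) = 18; N(894) = {231, 605, 966, 372, 842, 294, 803, 602, 121, 715, 857, 861, 708, 352, 120, 872, 581, 832}.
deg(106) = 18; N(106) = {486, 990, 638, 966, 842, 921, 294, 602, 781, 857, 888, 136, 352, 120, 872, 832, 686, 342}.
G on 37 vertices is 18-regular; strongly regular (37,18,8,9).
The 3 distinct eigenvalues: [18.0, 2.5414, -3.5414].
Lovász: ϑ = −37(-sqrt(37)/2 - 1/2)/(18+-(-sqrt(37)/2 - 1/2)) = sqrt(37).
ϑ(G) ≈ 6.082763.

sqrt(37)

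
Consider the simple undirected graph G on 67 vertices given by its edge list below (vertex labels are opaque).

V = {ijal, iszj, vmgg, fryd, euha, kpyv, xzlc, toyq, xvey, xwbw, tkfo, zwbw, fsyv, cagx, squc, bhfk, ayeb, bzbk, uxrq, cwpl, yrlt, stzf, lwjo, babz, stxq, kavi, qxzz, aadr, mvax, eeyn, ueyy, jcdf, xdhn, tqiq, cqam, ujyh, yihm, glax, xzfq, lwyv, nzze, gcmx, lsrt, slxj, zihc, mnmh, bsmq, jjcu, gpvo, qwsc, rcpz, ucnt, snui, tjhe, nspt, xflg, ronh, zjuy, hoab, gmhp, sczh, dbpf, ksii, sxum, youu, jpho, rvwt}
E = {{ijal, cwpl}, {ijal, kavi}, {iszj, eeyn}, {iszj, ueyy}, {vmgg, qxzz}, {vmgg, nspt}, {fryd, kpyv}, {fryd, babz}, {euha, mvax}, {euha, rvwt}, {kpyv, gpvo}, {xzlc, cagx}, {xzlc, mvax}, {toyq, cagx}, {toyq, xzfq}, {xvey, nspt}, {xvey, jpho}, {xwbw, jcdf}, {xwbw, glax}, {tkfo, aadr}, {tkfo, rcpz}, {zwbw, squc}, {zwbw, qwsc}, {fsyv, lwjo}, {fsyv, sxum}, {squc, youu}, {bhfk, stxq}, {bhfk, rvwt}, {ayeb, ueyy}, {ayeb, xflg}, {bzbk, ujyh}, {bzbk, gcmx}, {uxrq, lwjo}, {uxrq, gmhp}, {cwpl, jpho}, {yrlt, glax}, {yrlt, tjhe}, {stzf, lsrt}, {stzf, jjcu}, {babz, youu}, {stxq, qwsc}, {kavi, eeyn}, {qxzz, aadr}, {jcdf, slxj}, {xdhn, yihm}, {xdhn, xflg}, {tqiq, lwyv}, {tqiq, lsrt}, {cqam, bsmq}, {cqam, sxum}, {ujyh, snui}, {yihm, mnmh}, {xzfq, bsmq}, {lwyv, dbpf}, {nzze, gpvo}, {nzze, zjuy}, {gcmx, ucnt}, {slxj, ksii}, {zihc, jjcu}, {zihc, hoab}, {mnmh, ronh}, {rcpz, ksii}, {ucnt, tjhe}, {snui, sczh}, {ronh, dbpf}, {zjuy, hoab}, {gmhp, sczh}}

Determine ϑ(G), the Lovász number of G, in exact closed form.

67*cos(pi/67)/(cos(pi/67) + 1)

Vertex ueyy has 2 neighbors: iszj, ayeb.
N(toyq) = {cagx, xzfq}, |N(toyq)| = 2.
deg(snui) = 2; N(snui) = {ujyh, sczh}.
Vertex tkfo has 2 neighbors: aadr, rcpz.
Regular of degree 2 on 67 vertices: this is C_{67}, the 67-cycle.
Distinct eigenvalues (to 6 d.p.): [2.0, 1.991212, 1.964925, 1.92137, 1.860931, 1.784137, 1.691664, 1.584325, 1.463063, 1.328943, 1.183144, 1.026948, 0.861727, 0.688934, 0.510086, 0.326755, 0.140552, -0.046885, -0.233911, -0.418881, -0.600169, -0.776184, -0.945377, -1.106262, -1.257426, -1.397539, -1.52537, -1.639797, -1.739813, -1.824539, -1.893231, -1.945286, -1.980245, -1.997802].
Lovász (edge-transitive): ϑ = −67·(-2*cos(pi/67))/((2)−(-2*cos(pi/67))) = 67*cos(pi/67)/(cos(pi/67) + 1).
≈ 33.4816 (to 4 d.p.).
33 ≤ 67*cos(pi/67)/(cos(pi/67) + 1) ≤ 34: both strict.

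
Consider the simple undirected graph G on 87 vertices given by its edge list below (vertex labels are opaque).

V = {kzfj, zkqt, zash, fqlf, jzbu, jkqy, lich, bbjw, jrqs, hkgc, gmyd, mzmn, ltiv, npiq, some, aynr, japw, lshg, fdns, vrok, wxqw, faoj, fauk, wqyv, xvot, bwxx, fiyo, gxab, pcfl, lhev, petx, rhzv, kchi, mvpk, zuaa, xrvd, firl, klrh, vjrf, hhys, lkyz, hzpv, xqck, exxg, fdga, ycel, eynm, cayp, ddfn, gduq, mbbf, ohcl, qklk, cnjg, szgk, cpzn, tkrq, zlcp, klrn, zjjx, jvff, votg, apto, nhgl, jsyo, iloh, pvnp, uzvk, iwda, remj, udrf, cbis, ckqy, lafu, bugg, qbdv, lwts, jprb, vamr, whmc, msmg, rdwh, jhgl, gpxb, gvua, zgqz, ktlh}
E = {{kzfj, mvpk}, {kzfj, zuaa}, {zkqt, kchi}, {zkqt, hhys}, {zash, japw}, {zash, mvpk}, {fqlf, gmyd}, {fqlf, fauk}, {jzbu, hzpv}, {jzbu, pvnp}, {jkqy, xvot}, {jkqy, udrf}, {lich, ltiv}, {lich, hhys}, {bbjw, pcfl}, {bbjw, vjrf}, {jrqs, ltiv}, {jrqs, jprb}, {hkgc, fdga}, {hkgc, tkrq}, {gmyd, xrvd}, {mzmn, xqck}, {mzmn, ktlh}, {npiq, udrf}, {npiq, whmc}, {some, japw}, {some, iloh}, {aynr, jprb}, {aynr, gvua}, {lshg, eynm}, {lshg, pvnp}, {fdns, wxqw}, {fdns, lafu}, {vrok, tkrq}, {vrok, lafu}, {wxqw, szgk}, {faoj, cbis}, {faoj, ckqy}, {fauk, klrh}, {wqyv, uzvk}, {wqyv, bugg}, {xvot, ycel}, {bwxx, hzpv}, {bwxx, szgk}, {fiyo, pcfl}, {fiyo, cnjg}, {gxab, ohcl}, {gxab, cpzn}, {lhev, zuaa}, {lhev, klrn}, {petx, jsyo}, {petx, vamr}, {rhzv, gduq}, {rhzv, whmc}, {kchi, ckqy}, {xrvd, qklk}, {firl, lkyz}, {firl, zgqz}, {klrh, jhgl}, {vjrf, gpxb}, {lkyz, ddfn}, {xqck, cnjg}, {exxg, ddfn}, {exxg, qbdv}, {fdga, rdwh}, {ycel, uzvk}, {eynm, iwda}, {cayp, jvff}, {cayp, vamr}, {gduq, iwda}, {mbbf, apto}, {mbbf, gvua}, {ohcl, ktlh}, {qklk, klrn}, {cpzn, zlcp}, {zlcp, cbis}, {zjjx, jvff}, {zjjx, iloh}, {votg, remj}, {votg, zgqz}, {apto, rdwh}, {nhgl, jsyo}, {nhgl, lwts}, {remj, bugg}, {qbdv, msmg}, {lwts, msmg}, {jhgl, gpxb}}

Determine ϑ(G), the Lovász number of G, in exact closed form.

87*cos(pi/87)/(cos(pi/87) + 1)

N(nhgl) = {jsyo, lwts}, |N(nhgl)| = 2.
Vertex vamr has 2 neighbors: petx, cayp.
deg(zlcp) = 2; N(zlcp) = {cpzn, cbis}.
Vertex jvff has 2 neighbors: cayp, zjjx.
Every vertex has degree 2 (N=87); a single 87-cycle (edge-transitive).
A has 44 distinct eigenvalues ≈ [2.0, 1.994786, 1.979173, 1.953241, 1.917126, 1.871016, 1.815151, 1.749823, 1.675372, 1.592186, 1.5007, 1.401389, 1.294773, 1.181406, 1.061879, 0.936817, 0.80687, 0.672717, 0.535057, 0.394607, 0.252099, 0.108278, -0.036108, -0.180306, -0.323564, -0.465135, -0.604281, -0.740276, -0.872412, -1.0, -1.122374, -1.238897, -1.34896, -1.451991, -1.547452, -1.634845, -1.713714, -1.78365, -1.844286, -1.895306, -1.936446, -1.96749, -1.988276, -1.998696].
Lovász: ϑ = −87(-2*cos(pi/87))/(2+-(-1)*2*cos(pi/87)) = 87*cos(pi/87)/(cos(pi/87) + 1).
≈ 43.48582 (to 5 d.p.).
43 ≤ 87*cos(pi/87)/(cos(pi/87) + 1) ≤ 44: both strict.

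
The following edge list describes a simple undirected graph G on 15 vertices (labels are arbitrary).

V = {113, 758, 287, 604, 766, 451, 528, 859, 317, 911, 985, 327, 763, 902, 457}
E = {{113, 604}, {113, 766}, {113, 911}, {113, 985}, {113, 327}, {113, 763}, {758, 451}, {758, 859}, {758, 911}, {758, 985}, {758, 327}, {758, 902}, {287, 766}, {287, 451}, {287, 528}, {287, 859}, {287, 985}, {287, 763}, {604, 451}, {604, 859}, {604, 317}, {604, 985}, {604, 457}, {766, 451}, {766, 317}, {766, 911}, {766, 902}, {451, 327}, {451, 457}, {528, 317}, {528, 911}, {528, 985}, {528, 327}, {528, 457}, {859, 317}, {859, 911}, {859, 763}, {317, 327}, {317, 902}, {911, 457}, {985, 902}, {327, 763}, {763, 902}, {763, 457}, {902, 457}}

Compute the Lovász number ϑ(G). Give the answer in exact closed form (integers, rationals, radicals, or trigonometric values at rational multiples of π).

deg(327) = 6; N(327) = {113, 758, 451, 528, 317, 763}.
Vertex 758 has 6 neighbors: 451, 859, 911, 985, 327, 902.
deg(287) = 6; N(287) = {766, 451, 528, 859, 985, 763}.
deg(902) = 6; N(902) = {758, 766, 317, 985, 763, 457}.
15-vertex 6-regular graph: this is K(6,2), the Kneser graph.
spec(A) ≈ [6.0, 1.0, -3.0] (distinct, 5 d.p.).
λ_max=6, λ_min=-3; ϑ = −15·λ_min/(λ_max−λ_min) = 5.
Numerically 5.0000.

5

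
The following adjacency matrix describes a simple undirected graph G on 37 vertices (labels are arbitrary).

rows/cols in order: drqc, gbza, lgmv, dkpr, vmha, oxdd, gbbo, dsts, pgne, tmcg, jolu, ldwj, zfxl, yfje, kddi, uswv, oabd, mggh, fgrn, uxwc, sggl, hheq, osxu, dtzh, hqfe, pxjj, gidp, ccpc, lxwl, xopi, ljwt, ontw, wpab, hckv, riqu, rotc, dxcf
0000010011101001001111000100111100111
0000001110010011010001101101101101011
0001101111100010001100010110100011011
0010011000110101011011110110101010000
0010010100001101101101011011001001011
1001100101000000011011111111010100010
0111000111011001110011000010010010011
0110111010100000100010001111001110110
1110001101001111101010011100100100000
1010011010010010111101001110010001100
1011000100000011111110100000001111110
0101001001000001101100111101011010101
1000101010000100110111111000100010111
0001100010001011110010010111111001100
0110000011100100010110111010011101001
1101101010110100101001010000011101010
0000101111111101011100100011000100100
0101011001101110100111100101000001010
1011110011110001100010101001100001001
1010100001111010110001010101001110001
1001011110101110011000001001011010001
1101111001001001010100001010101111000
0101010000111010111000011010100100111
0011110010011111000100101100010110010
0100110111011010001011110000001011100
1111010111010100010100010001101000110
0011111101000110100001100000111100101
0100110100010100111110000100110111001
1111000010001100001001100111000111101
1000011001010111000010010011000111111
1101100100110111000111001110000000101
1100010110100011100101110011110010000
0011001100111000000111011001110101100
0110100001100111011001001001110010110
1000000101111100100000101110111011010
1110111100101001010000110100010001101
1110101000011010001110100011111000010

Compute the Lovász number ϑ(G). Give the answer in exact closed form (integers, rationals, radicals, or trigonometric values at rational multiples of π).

sqrt(37)

N(ljwt) = {drqc, gbza, dkpr, vmha, dsts, jolu, ldwj, yfje, kddi, uswv, uxwc, sggl, hheq, hqfe, pxjj, gidp, riqu, dxcf}, |N(ljwt)| = 18.
deg(hheq) = 18; N(hheq) = {drqc, gbza, dkpr, vmha, oxdd, gbbo, tmcg, zfxl, uswv, mggh, uxwc, hqfe, gidp, lxwl, ljwt, ontw, wpab, hckv}.
Vertex wpab has 18 neighbors: lgmv, dkpr, gbbo, dsts, jolu, ldwj, zfxl, uxwc, sggl, hheq, dtzh, hqfe, ccpc, lxwl, xopi, ontw, hckv, riqu.
N(uxwc) = {drqc, lgmv, vmha, tmcg, jolu, ldwj, zfxl, kddi, oabd, mggh, hheq, dtzh, pxjj, ccpc, ljwt, ontw, wpab, dxcf}, |N(uxwc)| = 18.
37-vertex 18-regular graph: strongly regular (37,18,8,9).
spec(A) ≈ [18.0, 2.541, -3.541] (distinct, 3 d.p.).
Lovász (edge-transitive): ϑ = −37·(-sqrt(37)/2 - 1/2)/((18)−(-sqrt(37)/2 - 1/2)) = sqrt(37).
ϑ(G) ≈ 6.082762530.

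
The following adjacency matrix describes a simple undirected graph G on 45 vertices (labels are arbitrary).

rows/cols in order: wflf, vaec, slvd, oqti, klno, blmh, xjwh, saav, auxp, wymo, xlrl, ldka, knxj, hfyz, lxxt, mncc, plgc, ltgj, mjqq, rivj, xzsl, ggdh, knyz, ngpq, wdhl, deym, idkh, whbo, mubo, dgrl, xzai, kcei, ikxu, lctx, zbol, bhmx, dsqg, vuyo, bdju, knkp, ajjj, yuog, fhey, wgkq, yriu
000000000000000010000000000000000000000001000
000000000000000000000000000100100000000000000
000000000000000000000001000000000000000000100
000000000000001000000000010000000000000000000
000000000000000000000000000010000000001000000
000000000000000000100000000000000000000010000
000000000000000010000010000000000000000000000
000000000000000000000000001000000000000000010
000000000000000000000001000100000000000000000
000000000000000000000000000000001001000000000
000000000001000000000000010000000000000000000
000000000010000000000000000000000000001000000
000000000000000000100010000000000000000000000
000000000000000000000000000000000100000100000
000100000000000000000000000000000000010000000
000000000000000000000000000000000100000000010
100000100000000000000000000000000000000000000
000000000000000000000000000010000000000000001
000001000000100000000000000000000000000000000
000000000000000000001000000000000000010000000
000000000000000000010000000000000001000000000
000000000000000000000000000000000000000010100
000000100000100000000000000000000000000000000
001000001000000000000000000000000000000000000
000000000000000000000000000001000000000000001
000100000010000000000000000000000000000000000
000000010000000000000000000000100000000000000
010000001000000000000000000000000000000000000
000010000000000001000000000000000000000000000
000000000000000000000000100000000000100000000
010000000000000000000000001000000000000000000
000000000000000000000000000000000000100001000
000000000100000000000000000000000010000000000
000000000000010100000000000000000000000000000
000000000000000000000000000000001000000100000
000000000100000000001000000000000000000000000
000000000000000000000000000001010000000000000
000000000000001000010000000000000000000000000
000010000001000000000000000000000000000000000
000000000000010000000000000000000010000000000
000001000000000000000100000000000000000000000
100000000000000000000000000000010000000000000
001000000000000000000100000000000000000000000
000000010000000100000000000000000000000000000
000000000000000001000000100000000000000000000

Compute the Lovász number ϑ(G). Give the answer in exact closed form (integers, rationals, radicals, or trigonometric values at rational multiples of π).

45*cos(pi/45)/(cos(pi/45) + 1)

deg(xlrl) = 2; N(xlrl) = {ldka, deym}.
N(bhmx) = {wymo, xzsl}, |N(bhmx)| = 2.
deg(xzsl) = 2; N(xzsl) = {rivj, bhmx}.
N(slvd) = {ngpq, fhey}, |N(slvd)| = 2.
deg(v) = 2 for all v (|V|=45); connected 2-regular on 45 ⇒ C_{45}.
spec(A) ≈ [2.0, 1.980536, 1.922523, 1.827091, 1.696096, 1.532089, 1.338261, 1.118386, 0.876742, 0.618034, 0.347296, 0.069799, -0.209057, -0.483844, -0.749213, -1.0, -1.231323, -1.43868, -1.618034, -1.765895, -1.879385, -1.956295, -1.995128] (distinct, 6 d.p.).
Lovász: ϑ = −45(-2*cos(pi/45))/(2+-(-1)*2*cos(pi/45)) = 45*cos(pi/45)/(cos(pi/45) + 1).
Numerically 22.4726.
Sandwich: α(G)=22 ≤ ϑ(G)=45*cos(pi/45)/(cos(pi/45) + 1) ≤ χ(Ḡ)=23 (both strict).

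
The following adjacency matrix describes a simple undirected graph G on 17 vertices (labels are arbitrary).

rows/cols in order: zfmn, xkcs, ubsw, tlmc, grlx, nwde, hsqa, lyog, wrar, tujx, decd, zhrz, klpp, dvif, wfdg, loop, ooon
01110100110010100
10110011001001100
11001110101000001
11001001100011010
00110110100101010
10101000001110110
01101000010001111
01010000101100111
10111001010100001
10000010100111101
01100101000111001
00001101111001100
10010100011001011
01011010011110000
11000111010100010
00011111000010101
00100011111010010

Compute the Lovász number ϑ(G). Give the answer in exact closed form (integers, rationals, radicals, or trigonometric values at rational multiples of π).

sqrt(17)

deg(decd) = 8; N(decd) = {xkcs, ubsw, nwde, lyog, zhrz, klpp, dvif, ooon}.
N(klpp) = {zfmn, tlmc, nwde, tujx, decd, dvif, loop, ooon}, |N(klpp)| = 8.
N(xkcs) = {zfmn, ubsw, tlmc, hsqa, lyog, decd, dvif, wfdg}, |N(xkcs)| = 8.
deg(zhrz) = 8; N(zhrz) = {grlx, nwde, lyog, wrar, tujx, decd, dvif, wfdg}.
Regular of degree 8 on 17 vertices: strongly regular (17,8,3,4).
spec(A) ≈ [8.0, 1.56155, -2.56155] (distinct, 5 d.p.).
Lovász (edge-transitive): ϑ = −17·(-sqrt(17)/2 - 1/2)/((8)−(-sqrt(17)/2 - 1/2)) = sqrt(17).
ϑ(G) ≈ 4.123105626.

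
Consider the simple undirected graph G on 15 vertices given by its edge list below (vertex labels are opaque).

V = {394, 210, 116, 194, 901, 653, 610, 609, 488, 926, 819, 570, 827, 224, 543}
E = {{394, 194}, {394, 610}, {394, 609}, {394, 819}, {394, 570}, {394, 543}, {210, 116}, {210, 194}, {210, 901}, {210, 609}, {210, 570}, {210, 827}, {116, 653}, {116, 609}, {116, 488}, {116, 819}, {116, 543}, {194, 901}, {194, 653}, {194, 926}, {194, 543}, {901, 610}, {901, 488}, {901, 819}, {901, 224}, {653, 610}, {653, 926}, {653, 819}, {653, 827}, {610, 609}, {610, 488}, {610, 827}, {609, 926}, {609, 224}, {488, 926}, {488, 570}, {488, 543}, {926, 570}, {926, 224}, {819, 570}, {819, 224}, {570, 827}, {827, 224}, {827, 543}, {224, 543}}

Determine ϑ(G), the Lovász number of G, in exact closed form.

5

Vertex 210 has 6 neighbors: 116, 194, 901, 609, 570, 827.
deg(926) = 6; N(926) = {194, 653, 609, 488, 570, 224}.
N(394) = {194, 610, 609, 819, 570, 543}, |N(394)| = 6.
deg(570) = 6; N(570) = {394, 210, 488, 926, 819, 827}.
deg(v) = 6 for all v (|V|=15); Kneser K(6,2) on C(6,2)=15 vertices.
spec(A) ≈ [6.0, 1.0, -3.0] (distinct, 4 d.p.).
Lovász: ϑ = −15(-3)/(6+-1*(-3)) = 5.
Numerically 5.0000000.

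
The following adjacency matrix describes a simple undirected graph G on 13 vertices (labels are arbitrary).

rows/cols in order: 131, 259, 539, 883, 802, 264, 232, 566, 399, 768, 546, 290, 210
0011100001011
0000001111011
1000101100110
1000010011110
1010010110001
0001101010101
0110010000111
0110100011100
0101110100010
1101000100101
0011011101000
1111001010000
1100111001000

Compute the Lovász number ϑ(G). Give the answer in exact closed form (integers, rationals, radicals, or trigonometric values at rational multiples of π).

sqrt(13)

Vertex 131 has 6 neighbors: 539, 883, 802, 768, 290, 210.
N(566) = {259, 539, 802, 399, 768, 546}, |N(566)| = 6.
Vertex 232 has 6 neighbors: 259, 539, 264, 546, 290, 210.
deg(539) = 6; N(539) = {131, 802, 232, 566, 546, 290}.
13-vertex 6-regular graph: SR(13,6,2,3) — a Paley graph.
spec(A) ≈ [6.0, 1.3028, -2.3028] (distinct, 4 d.p.).
ϑ = −N·λ_min/(λ_max−λ_min) = −13·(-sqrt(13)/2 - 1/2)/(6−(-sqrt(13)/2 - 1/2)) = sqrt(13).
= 3.60555… (decimal).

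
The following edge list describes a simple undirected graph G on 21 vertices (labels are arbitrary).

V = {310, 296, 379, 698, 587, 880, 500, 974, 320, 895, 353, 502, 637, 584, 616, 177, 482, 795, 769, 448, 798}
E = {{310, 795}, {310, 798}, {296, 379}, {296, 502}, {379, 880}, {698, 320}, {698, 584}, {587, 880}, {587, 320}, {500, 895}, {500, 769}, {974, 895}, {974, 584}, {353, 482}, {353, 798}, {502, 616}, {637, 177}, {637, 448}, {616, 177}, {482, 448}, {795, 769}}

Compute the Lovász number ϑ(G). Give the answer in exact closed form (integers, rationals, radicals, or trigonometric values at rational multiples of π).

N(616) = {502, 177}, |N(616)| = 2.
N(587) = {880, 320}, |N(587)| = 2.
deg(769) = 2; N(769) = {500, 795}.
deg(482) = 2; N(482) = {353, 448}.
deg(v) = 2 for all v (|V|=21); the odd cycle C_{21}.
Distinct eigenvalues (to 6 d.p.): [2.0, 1.911146, 1.652478, 1.24698, 0.730682, 0.14946, -0.445042, -1.0, -1.466104, -1.801938, -1.977662].
Lovász: ϑ = −21(-2*cos(pi/21))/(2+-(-1)*2*cos(pi/21)) = 21*cos(pi/21)/(cos(pi/21) + 1).
= 10.4410… (decimal).
Lovász sandwich 10 ≤ 21*cos(pi/21)/(cos(pi/21) + 1) ≤ 11: both strict.

21*cos(pi/21)/(cos(pi/21) + 1)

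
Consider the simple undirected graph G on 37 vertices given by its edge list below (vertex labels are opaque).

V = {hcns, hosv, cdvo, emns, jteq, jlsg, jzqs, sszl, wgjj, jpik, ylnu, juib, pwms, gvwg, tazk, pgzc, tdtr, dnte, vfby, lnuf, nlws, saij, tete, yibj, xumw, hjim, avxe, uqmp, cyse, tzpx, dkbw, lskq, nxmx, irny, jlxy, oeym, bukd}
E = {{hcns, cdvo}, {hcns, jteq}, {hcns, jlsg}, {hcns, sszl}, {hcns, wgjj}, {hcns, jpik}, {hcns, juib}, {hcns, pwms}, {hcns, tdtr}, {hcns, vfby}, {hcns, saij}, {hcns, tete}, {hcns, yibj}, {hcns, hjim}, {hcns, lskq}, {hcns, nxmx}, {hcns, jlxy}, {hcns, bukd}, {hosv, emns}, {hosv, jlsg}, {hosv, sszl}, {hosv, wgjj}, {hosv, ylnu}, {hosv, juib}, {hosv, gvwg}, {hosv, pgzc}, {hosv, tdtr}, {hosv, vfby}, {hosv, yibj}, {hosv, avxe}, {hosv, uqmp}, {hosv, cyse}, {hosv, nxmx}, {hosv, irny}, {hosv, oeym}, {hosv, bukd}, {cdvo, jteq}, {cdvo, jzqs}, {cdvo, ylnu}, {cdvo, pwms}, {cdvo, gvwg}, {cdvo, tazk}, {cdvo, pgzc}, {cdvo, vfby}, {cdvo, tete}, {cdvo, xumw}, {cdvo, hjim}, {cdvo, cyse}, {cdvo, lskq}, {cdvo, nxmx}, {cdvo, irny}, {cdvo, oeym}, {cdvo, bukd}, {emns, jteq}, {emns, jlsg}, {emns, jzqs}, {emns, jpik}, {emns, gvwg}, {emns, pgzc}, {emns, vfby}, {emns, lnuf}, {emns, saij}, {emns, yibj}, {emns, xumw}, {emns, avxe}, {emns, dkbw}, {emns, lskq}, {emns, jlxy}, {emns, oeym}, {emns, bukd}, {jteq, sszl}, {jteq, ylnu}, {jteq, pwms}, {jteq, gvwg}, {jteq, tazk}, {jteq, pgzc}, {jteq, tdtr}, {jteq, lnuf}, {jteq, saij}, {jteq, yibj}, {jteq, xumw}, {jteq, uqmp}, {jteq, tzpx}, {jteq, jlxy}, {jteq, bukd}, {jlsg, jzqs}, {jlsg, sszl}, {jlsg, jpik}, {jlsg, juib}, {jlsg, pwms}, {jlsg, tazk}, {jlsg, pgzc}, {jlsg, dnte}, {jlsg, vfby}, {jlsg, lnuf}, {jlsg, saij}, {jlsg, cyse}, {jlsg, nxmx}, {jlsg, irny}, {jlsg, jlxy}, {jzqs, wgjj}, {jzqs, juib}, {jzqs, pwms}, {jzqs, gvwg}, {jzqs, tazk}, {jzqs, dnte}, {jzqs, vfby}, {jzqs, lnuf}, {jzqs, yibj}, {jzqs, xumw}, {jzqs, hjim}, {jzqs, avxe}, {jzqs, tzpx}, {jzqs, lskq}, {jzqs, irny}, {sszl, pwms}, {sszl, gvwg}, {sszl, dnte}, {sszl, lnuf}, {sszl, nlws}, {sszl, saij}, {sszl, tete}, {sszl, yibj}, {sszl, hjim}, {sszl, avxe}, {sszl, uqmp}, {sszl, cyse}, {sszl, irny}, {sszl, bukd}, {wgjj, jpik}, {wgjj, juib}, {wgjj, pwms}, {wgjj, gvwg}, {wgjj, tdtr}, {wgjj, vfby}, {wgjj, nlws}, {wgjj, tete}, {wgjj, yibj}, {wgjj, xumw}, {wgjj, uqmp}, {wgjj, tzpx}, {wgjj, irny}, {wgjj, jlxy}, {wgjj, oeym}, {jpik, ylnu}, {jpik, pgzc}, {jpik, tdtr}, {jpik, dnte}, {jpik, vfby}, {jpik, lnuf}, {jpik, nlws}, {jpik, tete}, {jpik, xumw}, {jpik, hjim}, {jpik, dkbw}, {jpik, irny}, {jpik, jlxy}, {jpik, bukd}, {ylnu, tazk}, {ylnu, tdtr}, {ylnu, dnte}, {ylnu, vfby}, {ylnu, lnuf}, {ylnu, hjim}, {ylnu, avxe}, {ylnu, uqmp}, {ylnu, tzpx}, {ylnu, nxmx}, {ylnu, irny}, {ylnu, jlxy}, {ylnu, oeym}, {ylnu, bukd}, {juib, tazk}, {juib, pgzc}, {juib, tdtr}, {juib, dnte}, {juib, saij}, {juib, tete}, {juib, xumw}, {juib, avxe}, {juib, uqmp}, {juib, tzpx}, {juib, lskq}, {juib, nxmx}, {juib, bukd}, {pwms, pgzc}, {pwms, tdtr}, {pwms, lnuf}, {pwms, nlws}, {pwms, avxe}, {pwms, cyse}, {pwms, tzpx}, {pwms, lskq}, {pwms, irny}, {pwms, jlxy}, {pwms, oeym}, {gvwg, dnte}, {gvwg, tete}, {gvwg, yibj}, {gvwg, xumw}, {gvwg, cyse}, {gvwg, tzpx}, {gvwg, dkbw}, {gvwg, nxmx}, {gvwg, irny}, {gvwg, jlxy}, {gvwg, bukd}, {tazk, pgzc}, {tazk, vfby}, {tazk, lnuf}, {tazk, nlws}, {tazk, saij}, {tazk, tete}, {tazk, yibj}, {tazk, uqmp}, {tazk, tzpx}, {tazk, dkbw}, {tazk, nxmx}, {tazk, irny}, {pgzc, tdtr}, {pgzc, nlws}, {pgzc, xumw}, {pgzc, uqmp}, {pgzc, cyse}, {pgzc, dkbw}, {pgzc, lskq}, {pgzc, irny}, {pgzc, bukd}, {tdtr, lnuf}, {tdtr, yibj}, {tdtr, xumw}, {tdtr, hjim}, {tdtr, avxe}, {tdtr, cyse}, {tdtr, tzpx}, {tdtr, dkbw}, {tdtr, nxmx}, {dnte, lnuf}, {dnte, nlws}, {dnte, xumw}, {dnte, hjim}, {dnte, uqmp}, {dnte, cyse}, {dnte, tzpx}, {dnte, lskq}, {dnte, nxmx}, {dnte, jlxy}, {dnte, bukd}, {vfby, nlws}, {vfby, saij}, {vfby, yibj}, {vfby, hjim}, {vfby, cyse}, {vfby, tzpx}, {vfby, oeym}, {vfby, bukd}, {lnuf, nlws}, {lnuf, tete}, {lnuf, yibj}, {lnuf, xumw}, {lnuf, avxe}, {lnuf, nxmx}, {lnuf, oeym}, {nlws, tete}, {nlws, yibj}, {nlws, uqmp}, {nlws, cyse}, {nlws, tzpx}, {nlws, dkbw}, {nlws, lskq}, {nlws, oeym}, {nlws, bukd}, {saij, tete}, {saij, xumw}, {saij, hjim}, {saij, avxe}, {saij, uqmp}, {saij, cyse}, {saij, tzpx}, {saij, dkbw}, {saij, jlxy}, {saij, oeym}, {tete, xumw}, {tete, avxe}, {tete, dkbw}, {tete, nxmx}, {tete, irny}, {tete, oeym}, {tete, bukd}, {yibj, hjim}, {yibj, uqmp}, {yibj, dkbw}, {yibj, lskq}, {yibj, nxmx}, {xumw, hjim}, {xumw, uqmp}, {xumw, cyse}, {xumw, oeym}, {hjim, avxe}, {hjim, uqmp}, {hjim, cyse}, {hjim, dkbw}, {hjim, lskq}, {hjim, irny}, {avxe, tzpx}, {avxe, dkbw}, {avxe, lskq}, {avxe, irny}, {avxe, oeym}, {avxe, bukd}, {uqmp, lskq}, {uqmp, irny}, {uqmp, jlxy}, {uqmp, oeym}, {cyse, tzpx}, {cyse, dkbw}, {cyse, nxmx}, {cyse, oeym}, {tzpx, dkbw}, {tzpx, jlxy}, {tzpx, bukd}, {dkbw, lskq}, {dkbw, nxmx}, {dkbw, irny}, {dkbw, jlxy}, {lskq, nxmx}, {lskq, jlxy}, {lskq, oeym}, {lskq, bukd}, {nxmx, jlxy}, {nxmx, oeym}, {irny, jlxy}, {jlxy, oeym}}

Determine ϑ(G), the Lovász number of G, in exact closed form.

N(avxe) = {hosv, emns, jzqs, sszl, ylnu, juib, pwms, tdtr, lnuf, saij, tete, hjim, tzpx, dkbw, lskq, irny, oeym, bukd}, |N(avxe)| = 18.
Vertex nlws has 18 neighbors: sszl, wgjj, jpik, pwms, tazk, pgzc, dnte, vfby, lnuf, tete, yibj, uqmp, cyse, tzpx, dkbw, lskq, oeym, bukd.
N(oeym) = {hosv, cdvo, emns, wgjj, ylnu, pwms, vfby, lnuf, nlws, saij, tete, xumw, avxe, uqmp, cyse, lskq, nxmx, jlxy}, |N(oeym)| = 18.
Vertex ylnu has 18 neighbors: hosv, cdvo, jteq, jpik, tazk, tdtr, dnte, vfby, lnuf, hjim, avxe, uqmp, tzpx, nxmx, irny, jlxy, oeym, bukd.
18-regular, N=37; SR(37,18,8,9) — a Paley graph.
The 3 distinct eigenvalues: [18.0, 2.541, -3.541].
−37·(-sqrt(37)/2 - 1/2) / ((18)−(-sqrt(37)/2 - 1/2)) = sqrt(37) = ϑ(G).
≈ 6.0828 (to 4 d.p.).

sqrt(37)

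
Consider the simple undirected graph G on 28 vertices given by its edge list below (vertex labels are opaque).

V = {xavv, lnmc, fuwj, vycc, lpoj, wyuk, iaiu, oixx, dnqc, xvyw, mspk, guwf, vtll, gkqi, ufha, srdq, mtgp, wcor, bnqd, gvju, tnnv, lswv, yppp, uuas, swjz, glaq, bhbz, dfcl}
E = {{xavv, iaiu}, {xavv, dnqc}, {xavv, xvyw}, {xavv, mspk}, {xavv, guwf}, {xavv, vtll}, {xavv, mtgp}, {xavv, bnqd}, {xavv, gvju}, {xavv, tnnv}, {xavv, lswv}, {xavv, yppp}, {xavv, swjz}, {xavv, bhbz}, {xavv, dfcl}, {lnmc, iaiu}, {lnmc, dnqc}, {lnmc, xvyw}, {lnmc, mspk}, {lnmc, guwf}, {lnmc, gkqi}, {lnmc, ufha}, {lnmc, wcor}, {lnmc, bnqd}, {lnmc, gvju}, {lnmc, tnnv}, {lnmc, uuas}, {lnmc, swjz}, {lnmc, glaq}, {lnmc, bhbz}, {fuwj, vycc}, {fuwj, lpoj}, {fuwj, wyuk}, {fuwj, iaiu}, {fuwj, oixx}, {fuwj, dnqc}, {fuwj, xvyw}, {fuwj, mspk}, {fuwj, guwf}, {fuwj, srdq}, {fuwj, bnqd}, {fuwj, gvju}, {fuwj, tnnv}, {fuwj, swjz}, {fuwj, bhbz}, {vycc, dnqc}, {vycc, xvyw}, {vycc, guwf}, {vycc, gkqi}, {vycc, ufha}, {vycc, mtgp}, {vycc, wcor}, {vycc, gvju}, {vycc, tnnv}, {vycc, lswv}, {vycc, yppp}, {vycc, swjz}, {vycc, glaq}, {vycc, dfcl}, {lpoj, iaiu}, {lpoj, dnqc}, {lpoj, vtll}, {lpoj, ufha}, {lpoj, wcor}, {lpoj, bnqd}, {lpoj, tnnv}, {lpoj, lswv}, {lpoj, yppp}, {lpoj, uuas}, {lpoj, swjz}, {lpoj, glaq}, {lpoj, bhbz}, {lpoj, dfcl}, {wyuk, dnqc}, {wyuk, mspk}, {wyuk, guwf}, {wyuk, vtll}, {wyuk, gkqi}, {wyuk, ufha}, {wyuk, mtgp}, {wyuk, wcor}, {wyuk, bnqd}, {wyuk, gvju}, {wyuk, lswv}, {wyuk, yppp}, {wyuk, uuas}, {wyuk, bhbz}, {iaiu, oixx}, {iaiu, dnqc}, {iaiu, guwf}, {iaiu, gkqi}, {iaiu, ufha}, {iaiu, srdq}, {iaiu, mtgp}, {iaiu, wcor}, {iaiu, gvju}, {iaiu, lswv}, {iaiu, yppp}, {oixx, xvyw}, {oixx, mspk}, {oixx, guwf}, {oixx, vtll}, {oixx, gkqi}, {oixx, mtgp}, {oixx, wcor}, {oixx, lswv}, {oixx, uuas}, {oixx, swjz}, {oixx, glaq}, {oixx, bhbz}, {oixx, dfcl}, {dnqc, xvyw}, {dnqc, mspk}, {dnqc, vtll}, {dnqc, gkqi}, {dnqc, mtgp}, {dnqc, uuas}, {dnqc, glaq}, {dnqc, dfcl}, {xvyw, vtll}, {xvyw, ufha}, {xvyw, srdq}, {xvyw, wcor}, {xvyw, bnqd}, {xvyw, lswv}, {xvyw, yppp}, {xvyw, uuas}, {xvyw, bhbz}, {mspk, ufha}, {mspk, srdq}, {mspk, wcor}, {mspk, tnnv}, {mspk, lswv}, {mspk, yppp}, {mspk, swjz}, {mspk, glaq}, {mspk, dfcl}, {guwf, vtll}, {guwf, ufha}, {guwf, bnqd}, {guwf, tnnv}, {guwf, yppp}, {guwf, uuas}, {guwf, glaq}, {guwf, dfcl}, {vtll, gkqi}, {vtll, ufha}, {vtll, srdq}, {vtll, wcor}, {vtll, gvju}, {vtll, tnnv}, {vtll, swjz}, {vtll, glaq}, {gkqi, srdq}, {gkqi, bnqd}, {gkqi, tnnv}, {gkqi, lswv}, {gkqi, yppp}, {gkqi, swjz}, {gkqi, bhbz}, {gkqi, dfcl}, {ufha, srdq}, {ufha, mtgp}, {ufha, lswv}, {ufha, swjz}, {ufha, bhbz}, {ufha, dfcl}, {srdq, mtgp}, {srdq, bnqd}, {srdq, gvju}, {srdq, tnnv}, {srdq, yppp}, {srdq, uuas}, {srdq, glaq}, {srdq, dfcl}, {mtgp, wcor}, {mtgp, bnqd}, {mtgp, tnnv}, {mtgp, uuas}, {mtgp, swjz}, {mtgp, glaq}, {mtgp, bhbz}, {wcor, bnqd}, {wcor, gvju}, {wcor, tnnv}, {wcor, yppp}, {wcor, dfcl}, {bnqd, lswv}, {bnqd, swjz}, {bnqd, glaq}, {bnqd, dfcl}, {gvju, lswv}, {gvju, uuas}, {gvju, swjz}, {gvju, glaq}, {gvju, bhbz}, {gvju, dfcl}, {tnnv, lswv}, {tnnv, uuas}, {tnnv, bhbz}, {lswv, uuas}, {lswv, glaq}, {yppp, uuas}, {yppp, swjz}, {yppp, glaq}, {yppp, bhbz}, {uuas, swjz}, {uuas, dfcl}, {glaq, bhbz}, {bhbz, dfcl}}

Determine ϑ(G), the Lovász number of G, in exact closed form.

7

Vertex ufha has 15 neighbors: lnmc, vycc, lpoj, wyuk, iaiu, xvyw, mspk, guwf, vtll, srdq, mtgp, lswv, swjz, bhbz, dfcl.
N(xvyw) = {xavv, lnmc, fuwj, vycc, oixx, dnqc, vtll, ufha, srdq, wcor, bnqd, lswv, yppp, uuas, bhbz}, |N(xvyw)| = 15.
deg(oixx) = 15; N(oixx) = {fuwj, iaiu, xvyw, mspk, guwf, vtll, gkqi, mtgp, wcor, lswv, uuas, swjz, glaq, bhbz, dfcl}.
N(glaq) = {lnmc, vycc, lpoj, oixx, dnqc, mspk, guwf, vtll, srdq, mtgp, bnqd, gvju, lswv, yppp, bhbz}, |N(glaq)| = 15.
Regular of degree 15 on 28 vertices: Kneser-type, 2-subsets of [8].
A has 3 distinct eigenvalues ≈ [15.0, 1.0, -5.0].
−28·(-5) / ((15)−(-5)) = 7 = ϑ(G).
≈ 7.0000 (to 4 d.p.).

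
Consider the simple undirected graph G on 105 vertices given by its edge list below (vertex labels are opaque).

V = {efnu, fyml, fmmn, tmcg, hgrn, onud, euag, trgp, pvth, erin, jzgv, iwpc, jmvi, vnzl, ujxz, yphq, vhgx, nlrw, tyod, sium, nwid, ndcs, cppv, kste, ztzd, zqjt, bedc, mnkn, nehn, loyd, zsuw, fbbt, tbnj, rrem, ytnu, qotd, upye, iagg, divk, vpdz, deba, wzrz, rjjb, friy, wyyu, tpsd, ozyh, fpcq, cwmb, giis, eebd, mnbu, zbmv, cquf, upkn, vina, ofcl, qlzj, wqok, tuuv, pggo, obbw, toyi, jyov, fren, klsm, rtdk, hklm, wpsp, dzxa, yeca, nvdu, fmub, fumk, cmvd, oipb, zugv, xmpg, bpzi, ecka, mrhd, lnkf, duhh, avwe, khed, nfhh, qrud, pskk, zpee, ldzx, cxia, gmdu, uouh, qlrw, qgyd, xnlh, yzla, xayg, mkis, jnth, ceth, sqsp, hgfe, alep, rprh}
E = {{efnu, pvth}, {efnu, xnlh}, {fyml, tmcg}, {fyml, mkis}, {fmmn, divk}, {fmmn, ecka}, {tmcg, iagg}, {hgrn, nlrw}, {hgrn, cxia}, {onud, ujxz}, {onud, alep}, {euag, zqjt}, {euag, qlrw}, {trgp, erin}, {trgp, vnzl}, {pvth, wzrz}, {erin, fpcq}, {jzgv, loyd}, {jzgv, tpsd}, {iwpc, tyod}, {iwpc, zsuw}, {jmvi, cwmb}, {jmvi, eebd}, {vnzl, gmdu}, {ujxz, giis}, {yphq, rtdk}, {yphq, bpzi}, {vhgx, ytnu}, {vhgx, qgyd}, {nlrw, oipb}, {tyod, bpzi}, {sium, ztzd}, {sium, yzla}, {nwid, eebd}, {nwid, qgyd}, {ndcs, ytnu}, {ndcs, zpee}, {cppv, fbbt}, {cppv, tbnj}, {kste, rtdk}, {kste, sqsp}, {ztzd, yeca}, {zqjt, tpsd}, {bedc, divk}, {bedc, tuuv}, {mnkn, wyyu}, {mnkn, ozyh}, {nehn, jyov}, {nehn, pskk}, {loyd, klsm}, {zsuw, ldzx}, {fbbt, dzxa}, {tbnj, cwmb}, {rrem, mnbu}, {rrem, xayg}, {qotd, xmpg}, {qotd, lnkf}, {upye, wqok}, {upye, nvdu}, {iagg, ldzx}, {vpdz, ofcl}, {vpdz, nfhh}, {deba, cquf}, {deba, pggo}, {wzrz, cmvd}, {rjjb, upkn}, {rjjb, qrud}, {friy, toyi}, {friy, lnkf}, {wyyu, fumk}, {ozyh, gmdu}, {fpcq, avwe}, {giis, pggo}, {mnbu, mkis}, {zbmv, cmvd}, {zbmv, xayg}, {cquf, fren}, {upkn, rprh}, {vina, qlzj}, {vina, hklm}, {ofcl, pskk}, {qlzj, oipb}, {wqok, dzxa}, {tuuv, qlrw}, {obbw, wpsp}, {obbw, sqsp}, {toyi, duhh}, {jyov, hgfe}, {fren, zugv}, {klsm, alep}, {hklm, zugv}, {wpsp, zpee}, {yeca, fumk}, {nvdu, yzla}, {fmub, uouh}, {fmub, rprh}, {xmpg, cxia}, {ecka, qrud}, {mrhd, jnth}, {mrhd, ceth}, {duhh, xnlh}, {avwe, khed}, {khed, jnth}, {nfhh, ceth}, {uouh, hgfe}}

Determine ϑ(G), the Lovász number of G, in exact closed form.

Vertex mkis has 2 neighbors: fyml, mnbu.
Vertex fpcq has 2 neighbors: erin, avwe.
Vertex eebd has 2 neighbors: jmvi, nwid.
deg(duhh) = 2; N(duhh) = {toyi, xnlh}.
Every vertex has degree 2 (N=105); connected 2-regular on 105 ⇒ C_{105}.
The 53 distinct eigenvalues: [2.0, 1.996, 1.986, 1.968, 1.943, 1.911, 1.872, 1.827, 1.775, 1.717, 1.652, 1.582, 1.506, 1.425, 1.338, 1.247, 1.151, 1.051, 0.948, 0.841, 0.731, 0.618, 0.503, 0.387, 0.268, 0.149, 0.03, -0.09, -0.209, -0.328, -0.445, -0.561, -0.675, -0.786, -0.895, -1.0, -1.102, -1.2, -1.293, -1.382, -1.466, -1.545, -1.618, -1.685, -1.747, -1.802, -1.851, -1.893, -1.928, -1.956, -1.978, -1.992, -1.999].
λ_max=2, λ_min=-2*cos(pi/105); ϑ = −105·λ_min/(λ_max−λ_min) = 105*cos(pi/105)/(cos(pi/105) + 1).
≈ 52.488249 (to 6 d.p.).
Sandwich: α(G)=52 ≤ ϑ(G)=105*cos(pi/105)/(cos(pi/105) + 1) ≤ χ(Ḡ)=53 (both strict).

105*cos(pi/105)/(cos(pi/105) + 1)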